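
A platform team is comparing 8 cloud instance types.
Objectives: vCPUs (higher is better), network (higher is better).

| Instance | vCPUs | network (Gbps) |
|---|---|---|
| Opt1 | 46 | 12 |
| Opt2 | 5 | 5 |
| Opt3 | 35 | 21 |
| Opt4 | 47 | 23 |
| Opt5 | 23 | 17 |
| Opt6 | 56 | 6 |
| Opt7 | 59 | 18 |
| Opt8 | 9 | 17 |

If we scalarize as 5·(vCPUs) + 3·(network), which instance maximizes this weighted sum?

Opt7

Opt1: 5·46 + 3·12 = 266
Opt2: 5·5 + 3·5 = 40
Opt3: 5·35 + 3·21 = 238
Opt4: 5·47 + 3·23 = 304
Opt5: 5·23 + 3·17 = 166
Opt6: 5·56 + 3·6 = 298
Opt7: 5·59 + 3·18 = 349
Opt8: 5·9 + 3·17 = 96
Highest: Opt7 at 349.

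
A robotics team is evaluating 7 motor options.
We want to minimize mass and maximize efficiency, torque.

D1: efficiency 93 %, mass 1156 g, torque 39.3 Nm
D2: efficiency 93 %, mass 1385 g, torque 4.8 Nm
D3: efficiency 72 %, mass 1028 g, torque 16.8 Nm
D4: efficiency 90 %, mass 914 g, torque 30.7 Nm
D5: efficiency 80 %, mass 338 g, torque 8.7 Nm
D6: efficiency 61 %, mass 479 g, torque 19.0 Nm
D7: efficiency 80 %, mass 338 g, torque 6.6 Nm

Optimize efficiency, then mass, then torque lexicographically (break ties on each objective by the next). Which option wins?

First maximize efficiency: best is 93, kept {D1, D2}.
Then minimize mass: best is 1156, kept {D1}.

D1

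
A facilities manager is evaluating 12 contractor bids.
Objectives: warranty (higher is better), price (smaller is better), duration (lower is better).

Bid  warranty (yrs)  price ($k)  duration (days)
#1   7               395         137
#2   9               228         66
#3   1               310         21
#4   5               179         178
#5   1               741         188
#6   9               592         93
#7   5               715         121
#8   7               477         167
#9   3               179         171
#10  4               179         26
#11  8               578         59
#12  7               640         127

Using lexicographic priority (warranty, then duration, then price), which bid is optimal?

#2

First maximize warranty: best is 9, kept {#2, #6}.
Then minimize duration: best is 66, kept {#2}.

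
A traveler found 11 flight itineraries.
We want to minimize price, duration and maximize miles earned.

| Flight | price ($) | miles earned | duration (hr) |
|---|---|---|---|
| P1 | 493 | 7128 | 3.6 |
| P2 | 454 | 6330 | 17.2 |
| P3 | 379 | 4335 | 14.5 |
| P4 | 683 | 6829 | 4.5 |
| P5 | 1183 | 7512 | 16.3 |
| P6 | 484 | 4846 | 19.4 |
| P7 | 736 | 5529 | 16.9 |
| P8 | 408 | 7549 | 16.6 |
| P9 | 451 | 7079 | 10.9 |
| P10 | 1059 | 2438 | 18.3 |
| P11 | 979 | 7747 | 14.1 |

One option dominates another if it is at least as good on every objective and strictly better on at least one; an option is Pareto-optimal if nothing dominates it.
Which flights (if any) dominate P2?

P8, P9

P8: price 408≤454, miles earned 7549≥6330, duration 16.6≤17.2 — dominates P2.
P9: price 451≤454, miles earned 7079≥6330, duration 10.9≤17.2 — dominates P2.
Others (P1, P3, P4, P5, P6, P7, P10, P11) are each worse than P2 on at least one objective.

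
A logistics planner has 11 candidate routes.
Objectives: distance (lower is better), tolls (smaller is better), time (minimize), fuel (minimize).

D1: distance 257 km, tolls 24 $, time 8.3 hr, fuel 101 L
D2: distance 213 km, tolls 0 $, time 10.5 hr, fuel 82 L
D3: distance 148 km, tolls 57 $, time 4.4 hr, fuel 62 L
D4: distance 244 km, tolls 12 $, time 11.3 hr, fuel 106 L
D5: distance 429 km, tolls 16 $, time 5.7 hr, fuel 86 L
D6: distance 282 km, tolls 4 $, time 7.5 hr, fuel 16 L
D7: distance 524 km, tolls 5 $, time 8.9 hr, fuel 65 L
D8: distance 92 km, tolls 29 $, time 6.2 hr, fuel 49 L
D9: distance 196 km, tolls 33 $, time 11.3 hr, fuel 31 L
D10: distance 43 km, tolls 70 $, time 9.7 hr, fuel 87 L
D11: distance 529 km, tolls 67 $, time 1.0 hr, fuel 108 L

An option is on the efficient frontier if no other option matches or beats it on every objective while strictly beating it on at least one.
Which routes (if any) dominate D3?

D1: worse on distance (257 vs 148).
D2: worse on distance (213 vs 148).
D4: worse on distance (244 vs 148).
D5: worse on distance (429 vs 148).
D6: worse on distance (282 vs 148).
D7: worse on distance (524 vs 148).
D8: worse on time (6.2 vs 4.4).
D9: worse on distance (196 vs 148).
D10: worse on tolls (70 vs 57).
D11: worse on distance (529 vs 148).
No option dominates D3.

none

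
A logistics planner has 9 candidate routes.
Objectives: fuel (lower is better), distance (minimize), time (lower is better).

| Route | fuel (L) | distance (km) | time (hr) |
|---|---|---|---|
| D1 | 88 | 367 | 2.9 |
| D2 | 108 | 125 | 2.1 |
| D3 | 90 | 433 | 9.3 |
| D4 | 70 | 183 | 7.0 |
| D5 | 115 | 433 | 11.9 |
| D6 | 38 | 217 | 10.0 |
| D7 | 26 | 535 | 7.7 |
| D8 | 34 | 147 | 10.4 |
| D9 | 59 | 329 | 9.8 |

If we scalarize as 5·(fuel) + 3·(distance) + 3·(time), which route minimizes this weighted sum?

D8

D1: 5·88 + 3·367 + 3·2.9 = 1549.7
D2: 5·108 + 3·125 + 3·2.1 = 921.3
D3: 5·90 + 3·433 + 3·9.3 = 1776.9
D4: 5·70 + 3·183 + 3·7.0 = 920.0
D5: 5·115 + 3·433 + 3·11.9 = 1909.7
D6: 5·38 + 3·217 + 3·10.0 = 871.0
D7: 5·26 + 3·535 + 3·7.7 = 1758.1
D8: 5·34 + 3·147 + 3·10.4 = 642.2
D9: 5·59 + 3·329 + 3·9.8 = 1311.4
Lowest: D8 at 642.2.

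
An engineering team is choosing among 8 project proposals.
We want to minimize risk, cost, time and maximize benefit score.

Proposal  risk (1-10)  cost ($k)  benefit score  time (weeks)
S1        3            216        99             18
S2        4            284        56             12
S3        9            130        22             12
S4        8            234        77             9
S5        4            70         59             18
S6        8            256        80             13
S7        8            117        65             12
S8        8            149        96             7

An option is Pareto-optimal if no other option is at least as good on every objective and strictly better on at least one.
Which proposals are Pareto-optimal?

S1: not dominated (best risk).
S2: not dominated.
S3: dominated by S7 (risk 8≤9, cost 117≤130, benefit score 65≥22, time 12≤12).
S4: dominated by S8 (risk 8≤8, cost 149≤234, benefit score 96≥77, time 7≤9).
S5: not dominated (best cost).
S6: dominated by S8 (risk 8≤8, cost 149≤256, benefit score 96≥80, time 7≤13).
S7: not dominated.
S8: not dominated (best time).

S1, S2, S5, S7, S8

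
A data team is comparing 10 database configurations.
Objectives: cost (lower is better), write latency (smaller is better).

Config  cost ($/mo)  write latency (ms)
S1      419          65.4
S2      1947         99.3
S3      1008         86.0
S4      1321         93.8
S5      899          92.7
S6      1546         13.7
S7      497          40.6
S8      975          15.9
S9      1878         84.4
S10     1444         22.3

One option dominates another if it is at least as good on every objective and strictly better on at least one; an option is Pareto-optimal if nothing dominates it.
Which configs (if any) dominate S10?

S8: cost 975≤1444, write latency 15.9≤22.3 — dominates S10.
Others (S1, S2, S3, S4, S5, S6, S7, S9) are each worse than S10 on at least one objective.

S8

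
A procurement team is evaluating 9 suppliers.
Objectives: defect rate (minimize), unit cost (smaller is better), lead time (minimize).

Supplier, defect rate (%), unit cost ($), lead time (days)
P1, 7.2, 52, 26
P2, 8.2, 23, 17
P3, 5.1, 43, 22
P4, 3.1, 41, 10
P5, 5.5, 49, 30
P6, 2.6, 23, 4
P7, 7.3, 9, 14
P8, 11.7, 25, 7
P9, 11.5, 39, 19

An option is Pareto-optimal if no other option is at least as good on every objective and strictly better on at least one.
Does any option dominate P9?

Yes

P2 vs P9: defect rate 8.2≤11.5, unit cost 23≤39, lead time 17≤19 — P2 is at least as good on every objective and strictly better on at least one, so P2 dominates P9.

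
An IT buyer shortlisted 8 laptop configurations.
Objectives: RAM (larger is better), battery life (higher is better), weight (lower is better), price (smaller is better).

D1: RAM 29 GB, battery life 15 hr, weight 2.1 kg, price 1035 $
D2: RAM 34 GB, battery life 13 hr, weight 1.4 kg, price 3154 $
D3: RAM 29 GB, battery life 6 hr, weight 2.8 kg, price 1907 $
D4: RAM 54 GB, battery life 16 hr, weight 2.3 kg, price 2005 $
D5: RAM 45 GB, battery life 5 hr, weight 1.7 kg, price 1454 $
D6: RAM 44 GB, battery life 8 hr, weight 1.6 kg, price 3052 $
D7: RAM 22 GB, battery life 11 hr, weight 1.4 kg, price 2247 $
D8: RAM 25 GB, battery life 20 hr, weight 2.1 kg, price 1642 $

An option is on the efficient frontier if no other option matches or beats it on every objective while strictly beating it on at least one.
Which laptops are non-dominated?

D1: not dominated (best price).
D2: not dominated.
D3: dominated by D1 (RAM 29≥29, battery life 15≥6, weight 2.1≤2.8, price 1035≤1907).
D4: not dominated (best RAM).
D5: not dominated.
D6: not dominated.
D7: not dominated.
D8: not dominated (best battery life).

D1, D2, D4, D5, D6, D7, D8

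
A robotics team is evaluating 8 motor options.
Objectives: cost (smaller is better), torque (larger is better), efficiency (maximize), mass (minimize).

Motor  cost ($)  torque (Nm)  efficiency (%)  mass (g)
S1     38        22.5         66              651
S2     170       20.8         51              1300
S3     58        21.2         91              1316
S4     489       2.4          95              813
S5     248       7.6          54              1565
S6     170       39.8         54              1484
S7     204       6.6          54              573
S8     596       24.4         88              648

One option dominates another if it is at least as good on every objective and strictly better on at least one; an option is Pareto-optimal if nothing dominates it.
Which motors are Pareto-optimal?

S1: not dominated (best cost).
S2: dominated by S1 (cost 38≤170, torque 22.5≥20.8, efficiency 66≥51, mass 651≤1300).
S3: not dominated.
S4: not dominated (best efficiency).
S5: dominated by S1 (cost 38≤248, torque 22.5≥7.6, efficiency 66≥54, mass 651≤1565).
S6: not dominated (best torque).
S7: not dominated (best mass).
S8: not dominated.

S1, S3, S4, S6, S7, S8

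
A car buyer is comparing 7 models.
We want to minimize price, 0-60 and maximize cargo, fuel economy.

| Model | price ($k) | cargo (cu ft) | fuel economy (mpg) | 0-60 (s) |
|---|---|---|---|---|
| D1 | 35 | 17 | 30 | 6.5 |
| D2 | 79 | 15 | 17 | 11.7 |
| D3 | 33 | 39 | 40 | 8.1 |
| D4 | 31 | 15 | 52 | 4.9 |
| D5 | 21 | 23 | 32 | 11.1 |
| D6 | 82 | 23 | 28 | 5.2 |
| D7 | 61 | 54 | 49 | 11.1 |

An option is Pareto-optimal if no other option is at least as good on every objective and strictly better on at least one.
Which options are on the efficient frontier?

D1, D3, D4, D5, D6, D7

D1: not dominated.
D2: dominated by D1 (price 35≤79, cargo 17≥15, fuel economy 30≥17, 0-60 6.5≤11.7).
D3: not dominated.
D4: not dominated (best fuel economy).
D5: not dominated (best price).
D6: not dominated.
D7: not dominated (best cargo).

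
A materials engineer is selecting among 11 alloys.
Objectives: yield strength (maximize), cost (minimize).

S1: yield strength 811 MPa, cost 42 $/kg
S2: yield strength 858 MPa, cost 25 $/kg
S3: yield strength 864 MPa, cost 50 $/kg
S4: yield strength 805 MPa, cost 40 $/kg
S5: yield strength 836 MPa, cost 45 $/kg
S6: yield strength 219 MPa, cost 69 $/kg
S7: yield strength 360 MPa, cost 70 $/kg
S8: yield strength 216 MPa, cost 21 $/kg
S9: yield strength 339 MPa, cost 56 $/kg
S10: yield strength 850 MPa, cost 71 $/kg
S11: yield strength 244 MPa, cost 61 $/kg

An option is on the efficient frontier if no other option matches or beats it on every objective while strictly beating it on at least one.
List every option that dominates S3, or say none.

none

S1: worse on yield strength (811 vs 864).
S2: worse on yield strength (858 vs 864).
S4: worse on yield strength (805 vs 864).
S5: worse on yield strength (836 vs 864).
S6: worse on yield strength (219 vs 864).
S7: worse on yield strength (360 vs 864).
S8: worse on yield strength (216 vs 864).
S9: worse on yield strength (339 vs 864).
S10: worse on yield strength (850 vs 864).
S11: worse on yield strength (244 vs 864).
No option dominates S3.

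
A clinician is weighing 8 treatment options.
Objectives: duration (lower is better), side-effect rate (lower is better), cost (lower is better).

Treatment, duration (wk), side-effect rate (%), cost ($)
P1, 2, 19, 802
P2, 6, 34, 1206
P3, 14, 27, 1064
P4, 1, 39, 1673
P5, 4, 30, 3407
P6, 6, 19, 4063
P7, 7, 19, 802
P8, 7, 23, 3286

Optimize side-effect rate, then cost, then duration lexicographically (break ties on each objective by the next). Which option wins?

P1

First minimize side-effect rate: best is 19, kept {P1, P6, P7}.
Then minimize cost: best is 802, kept {P1, P7}.
Then minimize duration: best is 2, kept {P1}.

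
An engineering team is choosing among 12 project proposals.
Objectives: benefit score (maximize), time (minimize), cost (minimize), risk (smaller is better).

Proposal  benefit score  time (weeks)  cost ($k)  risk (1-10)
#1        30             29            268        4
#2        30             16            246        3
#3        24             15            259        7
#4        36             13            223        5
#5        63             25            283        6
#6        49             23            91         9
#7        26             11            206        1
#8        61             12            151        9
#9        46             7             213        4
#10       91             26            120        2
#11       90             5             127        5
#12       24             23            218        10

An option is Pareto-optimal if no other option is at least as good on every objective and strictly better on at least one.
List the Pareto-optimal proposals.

#1: dominated by #2 (benefit score 30≥30, time 16≤29, cost 246≤268, risk 3≤4).
#2: not dominated.
#3: dominated by #4 (benefit score 36≥24, time 13≤15, cost 223≤259, risk 5≤7).
#4: dominated by #9 (benefit score 46≥36, time 7≤13, cost 213≤223, risk 4≤5).
#5: dominated by #11 (benefit score 90≥63, time 5≤25, cost 127≤283, risk 5≤6).
#6: not dominated (best cost).
#7: not dominated (best risk).
#8: dominated by #11 (benefit score 90≥61, time 5≤12, cost 127≤151, risk 5≤9).
#9: not dominated.
#10: not dominated (best benefit score).
#11: not dominated (best time).
#12: dominated by #6 (benefit score 49≥24, time 23≤23, cost 91≤218, risk 9≤10).

#2, #6, #7, #9, #10, #11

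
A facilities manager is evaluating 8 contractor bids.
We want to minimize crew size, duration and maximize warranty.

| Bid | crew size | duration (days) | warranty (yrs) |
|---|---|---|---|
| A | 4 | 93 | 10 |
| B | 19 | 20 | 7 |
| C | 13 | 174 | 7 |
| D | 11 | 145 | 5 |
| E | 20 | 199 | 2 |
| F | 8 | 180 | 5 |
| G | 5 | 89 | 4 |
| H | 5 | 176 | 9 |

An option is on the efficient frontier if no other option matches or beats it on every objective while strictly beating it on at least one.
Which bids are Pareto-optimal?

A, B, G

A: not dominated (best crew size).
B: not dominated (best duration).
C: dominated by A (crew size 4≤13, duration 93≤174, warranty 10≥7).
D: dominated by A (crew size 4≤11, duration 93≤145, warranty 10≥5).
E: dominated by A (crew size 4≤20, duration 93≤199, warranty 10≥2).
F: dominated by A (crew size 4≤8, duration 93≤180, warranty 10≥5).
G: not dominated.
H: dominated by A (crew size 4≤5, duration 93≤176, warranty 10≥9).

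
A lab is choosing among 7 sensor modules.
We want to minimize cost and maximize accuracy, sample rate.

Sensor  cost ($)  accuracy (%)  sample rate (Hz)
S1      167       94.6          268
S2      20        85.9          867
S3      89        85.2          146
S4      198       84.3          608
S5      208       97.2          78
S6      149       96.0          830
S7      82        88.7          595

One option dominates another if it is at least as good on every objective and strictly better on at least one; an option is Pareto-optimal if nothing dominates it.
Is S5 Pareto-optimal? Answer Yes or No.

S1: worse on accuracy (94.6 vs 97.2).
S2: worse on accuracy (85.9 vs 97.2).
S3: worse on accuracy (85.2 vs 97.2).
S4: worse on accuracy (84.3 vs 97.2).
S6: worse on accuracy (96.0 vs 97.2).
S7: worse on accuracy (88.7 vs 97.2).
No option is at least as good as S5 on every objective and strictly better on one.

Yes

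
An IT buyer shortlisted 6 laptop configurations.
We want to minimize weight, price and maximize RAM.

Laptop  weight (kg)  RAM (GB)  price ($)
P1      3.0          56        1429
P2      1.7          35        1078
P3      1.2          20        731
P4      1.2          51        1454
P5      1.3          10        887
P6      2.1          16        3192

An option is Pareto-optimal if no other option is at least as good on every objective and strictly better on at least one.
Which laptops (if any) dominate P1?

P2: worse on RAM (35 vs 56).
P3: worse on RAM (20 vs 56).
P4: worse on RAM (51 vs 56).
P5: worse on RAM (10 vs 56).
P6: worse on RAM (16 vs 56).
No option dominates P1.

none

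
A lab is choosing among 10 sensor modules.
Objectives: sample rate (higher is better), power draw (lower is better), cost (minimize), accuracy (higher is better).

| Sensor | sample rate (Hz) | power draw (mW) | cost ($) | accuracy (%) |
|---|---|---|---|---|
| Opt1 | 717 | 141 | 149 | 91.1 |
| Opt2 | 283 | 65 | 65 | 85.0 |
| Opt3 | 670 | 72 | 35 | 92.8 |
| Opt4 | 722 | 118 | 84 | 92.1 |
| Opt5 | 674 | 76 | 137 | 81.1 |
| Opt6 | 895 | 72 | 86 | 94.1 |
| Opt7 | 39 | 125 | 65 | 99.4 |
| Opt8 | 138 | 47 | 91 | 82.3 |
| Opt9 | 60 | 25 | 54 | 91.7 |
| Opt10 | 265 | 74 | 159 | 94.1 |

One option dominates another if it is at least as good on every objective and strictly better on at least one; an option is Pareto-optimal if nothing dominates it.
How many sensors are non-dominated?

Opt1: dominated by Opt4 (sample rate 722≥717, power draw 118≤141, cost 84≤149, accuracy 92.1≥91.1).
Opt2: not dominated.
Opt3: not dominated (best cost).
Opt4: not dominated.
Opt5: dominated by Opt6 (sample rate 895≥674, power draw 72≤76, cost 86≤137, accuracy 94.1≥81.1).
Opt6: not dominated (best sample rate).
Opt7: not dominated (best accuracy).
Opt8: not dominated.
Opt9: not dominated (best power draw).
Opt10: dominated by Opt6 (sample rate 895≥265, power draw 72≤74, cost 86≤159, accuracy 94.1≥94.1).
Pareto-optimal: Opt2, Opt3, Opt4, Opt6, Opt7, Opt8, Opt9 → 7.

7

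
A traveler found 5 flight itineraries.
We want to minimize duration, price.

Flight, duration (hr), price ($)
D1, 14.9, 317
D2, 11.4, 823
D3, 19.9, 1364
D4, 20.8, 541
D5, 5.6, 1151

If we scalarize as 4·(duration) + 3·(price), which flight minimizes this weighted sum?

D1

D1: 4·14.9 + 3·317 = 1010.6
D2: 4·11.4 + 3·823 = 2514.6
D3: 4·19.9 + 3·1364 = 4171.6
D4: 4·20.8 + 3·541 = 1706.2
D5: 4·5.6 + 3·1151 = 3475.4
Lowest: D1 at 1010.6.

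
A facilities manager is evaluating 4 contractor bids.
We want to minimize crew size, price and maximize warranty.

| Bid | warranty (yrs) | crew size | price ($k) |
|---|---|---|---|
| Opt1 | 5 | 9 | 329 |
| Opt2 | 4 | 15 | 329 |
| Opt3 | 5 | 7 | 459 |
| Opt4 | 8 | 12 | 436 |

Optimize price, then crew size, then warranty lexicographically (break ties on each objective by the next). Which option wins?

First minimize price: best is 329, kept {Opt1, Opt2}.
Then minimize crew size: best is 9, kept {Opt1}.

Opt1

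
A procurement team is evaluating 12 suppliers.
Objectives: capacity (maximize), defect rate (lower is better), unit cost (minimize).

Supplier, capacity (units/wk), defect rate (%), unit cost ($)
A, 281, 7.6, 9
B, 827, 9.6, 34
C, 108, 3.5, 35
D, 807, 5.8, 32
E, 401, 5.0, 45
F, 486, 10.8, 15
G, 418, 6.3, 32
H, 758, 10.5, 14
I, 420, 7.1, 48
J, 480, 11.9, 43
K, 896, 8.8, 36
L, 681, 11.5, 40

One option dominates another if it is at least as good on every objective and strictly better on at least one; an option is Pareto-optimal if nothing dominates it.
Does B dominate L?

B vs L: capacity 827≥681, defect rate 9.6≤11.5, unit cost 34≤40 — B is at least as good on every objective with at least one strict improvement.

Yes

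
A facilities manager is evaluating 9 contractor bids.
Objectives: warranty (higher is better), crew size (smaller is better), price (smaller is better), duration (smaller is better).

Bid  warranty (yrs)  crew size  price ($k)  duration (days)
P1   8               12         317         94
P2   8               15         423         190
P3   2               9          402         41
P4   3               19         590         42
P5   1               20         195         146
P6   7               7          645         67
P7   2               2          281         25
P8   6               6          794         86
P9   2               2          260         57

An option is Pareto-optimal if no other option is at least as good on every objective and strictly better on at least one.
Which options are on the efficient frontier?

P1, P4, P5, P6, P7, P8, P9

P1: not dominated.
P2: dominated by P1 (warranty 8≥8, crew size 12≤15, price 317≤423, duration 94≤190).
P3: dominated by P7 (warranty 2≥2, crew size 2≤9, price 281≤402, duration 25≤41).
P4: not dominated.
P5: not dominated (best price).
P6: not dominated.
P7: not dominated (best duration).
P8: not dominated.
P9: not dominated.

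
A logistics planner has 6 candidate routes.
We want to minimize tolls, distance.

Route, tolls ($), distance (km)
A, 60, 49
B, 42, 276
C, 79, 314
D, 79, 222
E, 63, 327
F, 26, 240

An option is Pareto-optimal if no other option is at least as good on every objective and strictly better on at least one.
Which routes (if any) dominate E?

A, B, F

A: tolls 60≤63, distance 49≤327 — dominates E.
B: tolls 42≤63, distance 276≤327 — dominates E.
F: tolls 26≤63, distance 240≤327 — dominates E.
Others (C, D) are each worse than E on at least one objective.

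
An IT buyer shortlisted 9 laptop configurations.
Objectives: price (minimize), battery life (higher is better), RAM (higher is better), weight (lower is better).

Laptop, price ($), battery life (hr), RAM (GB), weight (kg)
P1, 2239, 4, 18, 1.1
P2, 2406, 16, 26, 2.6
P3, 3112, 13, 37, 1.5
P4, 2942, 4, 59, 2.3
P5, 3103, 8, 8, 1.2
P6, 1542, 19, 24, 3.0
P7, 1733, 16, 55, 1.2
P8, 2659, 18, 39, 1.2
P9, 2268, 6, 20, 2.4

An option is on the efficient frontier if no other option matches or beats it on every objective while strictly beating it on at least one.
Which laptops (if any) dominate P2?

P7

P7: price 1733≤2406, battery life 16≥16, RAM 55≥26, weight 1.2≤2.6 — dominates P2.
Others (P1, P3, P4, P5, P6, P8, P9) are each worse than P2 on at least one objective.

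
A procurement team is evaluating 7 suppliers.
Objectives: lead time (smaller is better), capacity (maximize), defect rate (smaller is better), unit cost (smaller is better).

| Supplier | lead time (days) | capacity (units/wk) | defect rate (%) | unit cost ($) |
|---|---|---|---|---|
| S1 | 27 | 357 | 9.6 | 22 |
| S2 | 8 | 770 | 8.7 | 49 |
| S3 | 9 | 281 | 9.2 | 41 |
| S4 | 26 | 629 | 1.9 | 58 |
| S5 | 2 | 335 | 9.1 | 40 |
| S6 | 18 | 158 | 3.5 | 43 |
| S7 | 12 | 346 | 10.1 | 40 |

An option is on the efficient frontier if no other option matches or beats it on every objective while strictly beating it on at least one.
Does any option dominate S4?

S1: worse on lead time (27 vs 26).
S2: worse on defect rate (8.7 vs 1.9).
S3: worse on capacity (281 vs 629).
S5: worse on capacity (335 vs 629).
S6: worse on capacity (158 vs 629).
S7: worse on capacity (346 vs 629).
No option is at least as good as S4 on every objective and strictly better on one.

No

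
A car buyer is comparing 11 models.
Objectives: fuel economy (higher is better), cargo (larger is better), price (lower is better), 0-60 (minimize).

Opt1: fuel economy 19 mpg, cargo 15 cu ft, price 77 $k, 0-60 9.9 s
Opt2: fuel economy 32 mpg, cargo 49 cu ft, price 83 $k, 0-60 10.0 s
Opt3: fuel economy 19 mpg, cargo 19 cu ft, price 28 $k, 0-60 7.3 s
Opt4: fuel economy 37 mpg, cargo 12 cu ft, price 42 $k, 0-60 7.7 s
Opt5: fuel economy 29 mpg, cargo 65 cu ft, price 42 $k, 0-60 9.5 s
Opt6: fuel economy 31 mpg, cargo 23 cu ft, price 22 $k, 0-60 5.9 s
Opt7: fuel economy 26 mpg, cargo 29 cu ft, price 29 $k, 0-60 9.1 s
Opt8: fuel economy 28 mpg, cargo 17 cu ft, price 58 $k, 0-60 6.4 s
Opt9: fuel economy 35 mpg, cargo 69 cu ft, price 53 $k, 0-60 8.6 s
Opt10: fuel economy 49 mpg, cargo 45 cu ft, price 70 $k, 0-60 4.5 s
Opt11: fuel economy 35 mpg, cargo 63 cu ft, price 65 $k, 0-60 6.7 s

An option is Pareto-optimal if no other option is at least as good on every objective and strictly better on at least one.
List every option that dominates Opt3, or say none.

Opt6: fuel economy 31≥19, cargo 23≥19, price 22≤28, 0-60 5.9≤7.3 — dominates Opt3.
Others (Opt1, Opt2, Opt4, Opt5, Opt7, Opt8, Opt9, Opt10, Opt11) are each worse than Opt3 on at least one objective.

Opt6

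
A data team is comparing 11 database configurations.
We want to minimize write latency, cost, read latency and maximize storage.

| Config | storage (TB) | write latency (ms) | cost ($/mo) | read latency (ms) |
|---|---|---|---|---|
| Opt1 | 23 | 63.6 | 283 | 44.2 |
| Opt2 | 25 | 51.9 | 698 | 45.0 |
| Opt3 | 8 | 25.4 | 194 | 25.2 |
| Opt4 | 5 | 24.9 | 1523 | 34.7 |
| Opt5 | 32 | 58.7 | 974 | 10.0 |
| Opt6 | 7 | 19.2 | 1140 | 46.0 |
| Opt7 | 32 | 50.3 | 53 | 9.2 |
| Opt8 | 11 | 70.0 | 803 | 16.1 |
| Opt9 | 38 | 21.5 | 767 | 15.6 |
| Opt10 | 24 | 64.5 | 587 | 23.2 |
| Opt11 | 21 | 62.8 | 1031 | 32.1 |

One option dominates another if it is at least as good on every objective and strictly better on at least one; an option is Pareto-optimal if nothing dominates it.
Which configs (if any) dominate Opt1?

Opt7: storage 32≥23, write latency 50.3≤63.6, cost 53≤283, read latency 9.2≤44.2 — dominates Opt1.
Others (Opt2, Opt3, Opt4, Opt5, Opt6, Opt8, Opt9, Opt10, Opt11) are each worse than Opt1 on at least one objective.

Opt7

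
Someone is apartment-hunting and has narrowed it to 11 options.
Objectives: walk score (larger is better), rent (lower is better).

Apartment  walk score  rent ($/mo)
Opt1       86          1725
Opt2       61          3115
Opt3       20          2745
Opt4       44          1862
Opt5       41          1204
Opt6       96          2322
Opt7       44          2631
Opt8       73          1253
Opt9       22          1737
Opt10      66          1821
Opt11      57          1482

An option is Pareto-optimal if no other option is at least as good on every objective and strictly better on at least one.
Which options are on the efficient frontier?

Opt1: not dominated.
Opt2: dominated by Opt1 (walk score 86≥61, rent 1725≤3115).
Opt3: dominated by Opt1 (walk score 86≥20, rent 1725≤2745).
Opt4: dominated by Opt1 (walk score 86≥44, rent 1725≤1862).
Opt5: not dominated (best rent).
Opt6: not dominated (best walk score).
Opt7: dominated by Opt1 (walk score 86≥44, rent 1725≤2631).
Opt8: not dominated.
Opt9: dominated by Opt1 (walk score 86≥22, rent 1725≤1737).
Opt10: dominated by Opt1 (walk score 86≥66, rent 1725≤1821).
Opt11: dominated by Opt8 (walk score 73≥57, rent 1253≤1482).

Opt1, Opt5, Opt6, Opt8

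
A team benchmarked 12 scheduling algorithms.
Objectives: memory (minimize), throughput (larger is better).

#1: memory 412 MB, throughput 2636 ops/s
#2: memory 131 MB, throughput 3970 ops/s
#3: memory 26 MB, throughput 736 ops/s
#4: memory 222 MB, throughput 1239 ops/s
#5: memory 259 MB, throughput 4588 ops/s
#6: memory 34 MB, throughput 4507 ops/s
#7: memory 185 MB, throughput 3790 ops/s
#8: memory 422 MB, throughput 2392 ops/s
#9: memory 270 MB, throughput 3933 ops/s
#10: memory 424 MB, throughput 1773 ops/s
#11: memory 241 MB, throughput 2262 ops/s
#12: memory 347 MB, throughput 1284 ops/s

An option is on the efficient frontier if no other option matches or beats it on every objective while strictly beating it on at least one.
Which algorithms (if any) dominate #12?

#2, #5, #6, #7, #9, #11

#2: memory 131≤347, throughput 3970≥1284 — dominates #12.
#5: memory 259≤347, throughput 4588≥1284 — dominates #12.
#6: memory 34≤347, throughput 4507≥1284 — dominates #12.
#7: memory 185≤347, throughput 3790≥1284 — dominates #12.
#9: memory 270≤347, throughput 3933≥1284 — dominates #12.
#11: memory 241≤347, throughput 2262≥1284 — dominates #12.
Others (#1, #3, #4, #8, #10) are each worse than #12 on at least one objective.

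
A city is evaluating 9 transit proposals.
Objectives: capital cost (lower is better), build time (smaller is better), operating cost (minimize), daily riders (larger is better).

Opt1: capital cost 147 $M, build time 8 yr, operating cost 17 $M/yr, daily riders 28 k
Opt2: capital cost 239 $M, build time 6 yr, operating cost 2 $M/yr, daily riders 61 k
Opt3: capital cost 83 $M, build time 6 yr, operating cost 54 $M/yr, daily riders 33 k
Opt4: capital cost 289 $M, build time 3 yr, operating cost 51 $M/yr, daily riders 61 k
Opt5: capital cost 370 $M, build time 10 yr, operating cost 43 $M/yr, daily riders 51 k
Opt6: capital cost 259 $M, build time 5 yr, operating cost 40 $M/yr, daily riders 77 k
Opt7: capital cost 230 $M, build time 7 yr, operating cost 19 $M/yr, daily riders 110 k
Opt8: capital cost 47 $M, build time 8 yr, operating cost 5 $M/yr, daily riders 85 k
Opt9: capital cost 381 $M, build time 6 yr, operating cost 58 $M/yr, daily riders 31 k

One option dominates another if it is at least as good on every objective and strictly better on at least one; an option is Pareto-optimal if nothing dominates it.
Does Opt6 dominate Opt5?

Opt6 vs Opt5: capital cost 259≤370, build time 5≤10, operating cost 40≤43, daily riders 77≥51 — Opt6 is at least as good on every objective with at least one strict improvement.

Yes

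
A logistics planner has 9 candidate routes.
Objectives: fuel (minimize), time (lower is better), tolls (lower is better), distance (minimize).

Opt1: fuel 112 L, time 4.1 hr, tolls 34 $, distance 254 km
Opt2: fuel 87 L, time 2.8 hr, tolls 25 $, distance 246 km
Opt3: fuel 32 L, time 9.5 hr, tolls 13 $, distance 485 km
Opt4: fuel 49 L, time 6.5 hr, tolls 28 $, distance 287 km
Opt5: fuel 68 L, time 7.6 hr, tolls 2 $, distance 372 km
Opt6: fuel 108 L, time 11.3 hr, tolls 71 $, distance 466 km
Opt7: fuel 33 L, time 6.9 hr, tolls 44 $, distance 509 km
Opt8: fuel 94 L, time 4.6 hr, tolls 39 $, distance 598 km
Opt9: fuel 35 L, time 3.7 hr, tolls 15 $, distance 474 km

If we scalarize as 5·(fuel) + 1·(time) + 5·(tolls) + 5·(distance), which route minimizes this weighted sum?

Opt1: 5·112 + 1·4.1 + 5·34 + 5·254 = 2004.1
Opt2: 5·87 + 1·2.8 + 5·25 + 5·246 = 1792.8
Opt3: 5·32 + 1·9.5 + 5·13 + 5·485 = 2659.5
Opt4: 5·49 + 1·6.5 + 5·28 + 5·287 = 1826.5
Opt5: 5·68 + 1·7.6 + 5·2 + 5·372 = 2217.6
Opt6: 5·108 + 1·11.3 + 5·71 + 5·466 = 3236.3
Opt7: 5·33 + 1·6.9 + 5·44 + 5·509 = 2936.9
Opt8: 5·94 + 1·4.6 + 5·39 + 5·598 = 3659.6
Opt9: 5·35 + 1·3.7 + 5·15 + 5·474 = 2623.7
Lowest: Opt2 at 1792.8.

Opt2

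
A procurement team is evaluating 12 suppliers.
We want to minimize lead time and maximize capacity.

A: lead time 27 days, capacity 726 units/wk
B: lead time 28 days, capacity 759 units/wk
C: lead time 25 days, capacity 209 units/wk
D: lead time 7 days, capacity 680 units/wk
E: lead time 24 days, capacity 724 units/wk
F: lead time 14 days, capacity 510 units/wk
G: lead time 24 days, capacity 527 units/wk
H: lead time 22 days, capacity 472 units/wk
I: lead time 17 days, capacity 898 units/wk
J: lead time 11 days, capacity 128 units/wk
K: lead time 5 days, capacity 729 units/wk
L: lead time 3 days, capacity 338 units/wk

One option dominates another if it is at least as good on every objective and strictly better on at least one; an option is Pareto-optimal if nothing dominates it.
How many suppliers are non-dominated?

A: dominated by I (lead time 17≤27, capacity 898≥726).
B: dominated by I (lead time 17≤28, capacity 898≥759).
C: dominated by D (lead time 7≤25, capacity 680≥209).
D: dominated by K (lead time 5≤7, capacity 729≥680).
E: dominated by I (lead time 17≤24, capacity 898≥724).
F: dominated by D (lead time 7≤14, capacity 680≥510).
G: dominated by D (lead time 7≤24, capacity 680≥527).
H: dominated by D (lead time 7≤22, capacity 680≥472).
I: not dominated (best capacity).
J: dominated by D (lead time 7≤11, capacity 680≥128).
K: not dominated.
L: not dominated (best lead time).
Pareto-optimal: I, K, L → 3.

3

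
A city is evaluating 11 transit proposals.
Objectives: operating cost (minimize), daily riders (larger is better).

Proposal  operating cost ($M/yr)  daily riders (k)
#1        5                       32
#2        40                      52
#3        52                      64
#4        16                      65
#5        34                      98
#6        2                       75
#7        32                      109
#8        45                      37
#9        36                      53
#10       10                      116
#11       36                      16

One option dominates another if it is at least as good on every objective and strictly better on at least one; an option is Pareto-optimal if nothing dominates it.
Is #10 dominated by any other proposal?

#1: worse on daily riders (32 vs 116).
#2: worse on operating cost (40 vs 10).
#3: worse on operating cost (52 vs 10).
#4: worse on operating cost (16 vs 10).
#5: worse on operating cost (34 vs 10).
#6: worse on daily riders (75 vs 116).
#7: worse on operating cost (32 vs 10).
#8: worse on operating cost (45 vs 10).
#9: worse on operating cost (36 vs 10).
#11: worse on operating cost (36 vs 10).
No option is at least as good as #10 on every objective and strictly better on one.

No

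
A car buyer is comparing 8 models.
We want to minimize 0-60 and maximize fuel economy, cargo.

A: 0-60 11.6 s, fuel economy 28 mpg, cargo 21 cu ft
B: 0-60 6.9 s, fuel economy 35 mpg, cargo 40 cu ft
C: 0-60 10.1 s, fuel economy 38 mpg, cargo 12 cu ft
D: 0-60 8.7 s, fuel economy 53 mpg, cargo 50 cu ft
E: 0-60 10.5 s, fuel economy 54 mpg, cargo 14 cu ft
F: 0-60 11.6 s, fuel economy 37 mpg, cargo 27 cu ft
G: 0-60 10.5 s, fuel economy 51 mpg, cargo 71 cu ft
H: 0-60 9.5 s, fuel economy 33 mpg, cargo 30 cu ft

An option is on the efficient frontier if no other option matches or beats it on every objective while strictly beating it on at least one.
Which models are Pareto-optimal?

B, D, E, G

A: dominated by B (0-60 6.9≤11.6, fuel economy 35≥28, cargo 40≥21).
B: not dominated (best 0-60).
C: dominated by D (0-60 8.7≤10.1, fuel economy 53≥38, cargo 50≥12).
D: not dominated.
E: not dominated (best fuel economy).
F: dominated by D (0-60 8.7≤11.6, fuel economy 53≥37, cargo 50≥27).
G: not dominated (best cargo).
H: dominated by B (0-60 6.9≤9.5, fuel economy 35≥33, cargo 40≥30).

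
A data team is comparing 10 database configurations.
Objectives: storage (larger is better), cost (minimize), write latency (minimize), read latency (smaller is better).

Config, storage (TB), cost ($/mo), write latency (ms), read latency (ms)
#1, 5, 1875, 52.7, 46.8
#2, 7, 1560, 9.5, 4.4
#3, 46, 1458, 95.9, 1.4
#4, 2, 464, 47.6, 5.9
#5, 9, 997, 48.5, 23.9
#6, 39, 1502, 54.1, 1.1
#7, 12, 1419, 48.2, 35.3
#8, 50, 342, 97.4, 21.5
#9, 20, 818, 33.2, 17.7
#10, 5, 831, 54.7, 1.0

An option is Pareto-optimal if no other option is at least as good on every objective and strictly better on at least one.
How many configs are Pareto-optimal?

7

#1: dominated by #2 (storage 7≥5, cost 1560≤1875, write latency 9.5≤52.7, read latency 4.4≤46.8).
#2: not dominated (best write latency).
#3: not dominated.
#4: not dominated.
#5: dominated by #9 (storage 20≥9, cost 818≤997, write latency 33.2≤48.5, read latency 17.7≤23.9).
#6: not dominated.
#7: dominated by #9 (storage 20≥12, cost 818≤1419, write latency 33.2≤48.2, read latency 17.7≤35.3).
#8: not dominated (best storage).
#9: not dominated.
#10: not dominated (best read latency).
Pareto-optimal: #2, #3, #4, #6, #8, #9, #10 → 7.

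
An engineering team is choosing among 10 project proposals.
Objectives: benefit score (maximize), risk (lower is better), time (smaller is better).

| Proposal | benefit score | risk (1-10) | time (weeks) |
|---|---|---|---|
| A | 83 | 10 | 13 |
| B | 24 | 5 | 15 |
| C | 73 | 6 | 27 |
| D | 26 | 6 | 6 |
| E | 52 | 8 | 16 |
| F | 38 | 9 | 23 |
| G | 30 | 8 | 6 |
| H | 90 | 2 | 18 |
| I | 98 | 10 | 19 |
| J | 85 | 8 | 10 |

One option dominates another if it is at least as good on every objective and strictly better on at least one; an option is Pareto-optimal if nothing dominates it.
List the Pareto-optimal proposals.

A: dominated by J (benefit score 85≥83, risk 8≤10, time 10≤13).
B: not dominated.
C: dominated by H (benefit score 90≥73, risk 2≤6, time 18≤27).
D: not dominated.
E: dominated by J (benefit score 85≥52, risk 8≤8, time 10≤16).
F: dominated by E (benefit score 52≥38, risk 8≤9, time 16≤23).
G: not dominated.
H: not dominated (best risk).
I: not dominated (best benefit score).
J: not dominated.

B, D, G, H, I, J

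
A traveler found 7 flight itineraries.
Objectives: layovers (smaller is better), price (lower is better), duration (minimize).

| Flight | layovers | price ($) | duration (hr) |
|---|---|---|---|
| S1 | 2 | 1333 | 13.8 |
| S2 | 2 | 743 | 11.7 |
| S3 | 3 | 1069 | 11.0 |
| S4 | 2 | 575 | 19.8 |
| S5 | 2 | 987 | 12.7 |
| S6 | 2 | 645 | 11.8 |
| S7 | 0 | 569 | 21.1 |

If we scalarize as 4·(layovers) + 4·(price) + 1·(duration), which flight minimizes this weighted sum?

S7

S1: 4·2 + 4·1333 + 1·13.8 = 5353.8
S2: 4·2 + 4·743 + 1·11.7 = 2991.7
S3: 4·3 + 4·1069 + 1·11.0 = 4299.0
S4: 4·2 + 4·575 + 1·19.8 = 2327.8
S5: 4·2 + 4·987 + 1·12.7 = 3968.7
S6: 4·2 + 4·645 + 1·11.8 = 2599.8
S7: 4·0 + 4·569 + 1·21.1 = 2297.1
Lowest: S7 at 2297.1.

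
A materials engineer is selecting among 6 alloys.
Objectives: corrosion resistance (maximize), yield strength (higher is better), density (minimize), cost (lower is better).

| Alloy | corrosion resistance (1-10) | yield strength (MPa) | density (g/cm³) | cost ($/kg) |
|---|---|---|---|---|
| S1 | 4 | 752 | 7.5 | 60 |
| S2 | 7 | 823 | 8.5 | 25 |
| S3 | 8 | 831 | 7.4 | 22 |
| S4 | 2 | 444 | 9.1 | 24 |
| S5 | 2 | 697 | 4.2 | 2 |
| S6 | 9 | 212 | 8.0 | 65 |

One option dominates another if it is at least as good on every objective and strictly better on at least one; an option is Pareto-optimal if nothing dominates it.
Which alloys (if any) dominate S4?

S3: corrosion resistance 8≥2, yield strength 831≥444, density 7.4≤9.1, cost 22≤24 — dominates S4.
S5: corrosion resistance 2≥2, yield strength 697≥444, density 4.2≤9.1, cost 2≤24 — dominates S4.
Others (S1, S2, S6) are each worse than S4 on at least one objective.

S3, S5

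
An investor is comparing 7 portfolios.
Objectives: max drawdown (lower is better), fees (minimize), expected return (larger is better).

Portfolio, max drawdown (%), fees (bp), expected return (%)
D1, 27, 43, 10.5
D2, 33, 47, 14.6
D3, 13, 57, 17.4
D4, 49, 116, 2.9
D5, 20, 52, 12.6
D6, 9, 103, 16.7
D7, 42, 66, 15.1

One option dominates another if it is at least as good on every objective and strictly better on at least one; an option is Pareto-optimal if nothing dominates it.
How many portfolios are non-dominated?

D1: not dominated (best fees).
D2: not dominated.
D3: not dominated (best expected return).
D4: dominated by D1 (max drawdown 27≤49, fees 43≤116, expected return 10.5≥2.9).
D5: not dominated.
D6: not dominated (best max drawdown).
D7: dominated by D3 (max drawdown 13≤42, fees 57≤66, expected return 17.4≥15.1).
Pareto-optimal: D1, D2, D3, D5, D6 → 5.

5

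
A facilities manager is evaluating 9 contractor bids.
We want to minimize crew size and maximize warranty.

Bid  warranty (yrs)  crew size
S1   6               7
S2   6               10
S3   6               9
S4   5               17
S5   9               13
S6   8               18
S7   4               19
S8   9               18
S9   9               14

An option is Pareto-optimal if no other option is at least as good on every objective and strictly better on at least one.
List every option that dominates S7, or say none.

S1: warranty 6≥4, crew size 7≤19 — dominates S7.
S2: warranty 6≥4, crew size 10≤19 — dominates S7.
S3: warranty 6≥4, crew size 9≤19 — dominates S7.
S4: warranty 5≥4, crew size 17≤19 — dominates S7.
S5: warranty 9≥4, crew size 13≤19 — dominates S7.
S6: warranty 8≥4, crew size 18≤19 — dominates S7.
S8: warranty 9≥4, crew size 18≤19 — dominates S7.
S9: warranty 9≥4, crew size 14≤19 — dominates S7.

S1, S2, S3, S4, S5, S6, S8, S9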